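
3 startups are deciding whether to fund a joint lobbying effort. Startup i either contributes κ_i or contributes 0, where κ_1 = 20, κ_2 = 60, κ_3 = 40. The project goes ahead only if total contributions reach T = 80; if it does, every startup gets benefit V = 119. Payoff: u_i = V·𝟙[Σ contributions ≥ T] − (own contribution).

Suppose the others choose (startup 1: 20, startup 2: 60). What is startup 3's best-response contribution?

Others' total = 80 ≥ 80; contributing adds cost 40 for no extra benefit.
Best response: 0.

0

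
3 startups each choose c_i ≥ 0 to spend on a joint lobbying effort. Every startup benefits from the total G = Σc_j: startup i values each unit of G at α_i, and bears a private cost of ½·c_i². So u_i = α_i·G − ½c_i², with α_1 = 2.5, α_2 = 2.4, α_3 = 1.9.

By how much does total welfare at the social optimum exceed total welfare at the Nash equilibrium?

30.93

Startup i's FOC: ∂u_i/∂c_i = α_i − c_i = 0, so c_i* = α_i.
NE contributions = (2.5, 2.4, 1.9); G = 6.8.
W^NE = (Σα)·G − ½Σα_i² = 6.8² − ½·15.62 = 38.43.
Planner sets c_i = Σα_j = 6.8 for every i, so G^SO = 3·6.8 = 20.4.
W^SO = (Σα)·G^SO − ½·3·(Σα)² = (3/2)·6.8² = 69.36.
Deadweight loss = W^SO − W^NE = 30.93.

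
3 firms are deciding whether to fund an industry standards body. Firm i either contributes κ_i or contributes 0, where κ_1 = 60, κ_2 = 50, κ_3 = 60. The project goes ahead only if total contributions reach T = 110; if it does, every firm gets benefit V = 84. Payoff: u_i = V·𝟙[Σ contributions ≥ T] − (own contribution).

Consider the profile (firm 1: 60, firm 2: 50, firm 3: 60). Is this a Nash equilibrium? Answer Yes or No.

Total = 170 ≥ 110: provided.
Firm 1 (pledges 60, payoff 24): dropping to 0 → total 110, payoff 84. Profitable deviation.

No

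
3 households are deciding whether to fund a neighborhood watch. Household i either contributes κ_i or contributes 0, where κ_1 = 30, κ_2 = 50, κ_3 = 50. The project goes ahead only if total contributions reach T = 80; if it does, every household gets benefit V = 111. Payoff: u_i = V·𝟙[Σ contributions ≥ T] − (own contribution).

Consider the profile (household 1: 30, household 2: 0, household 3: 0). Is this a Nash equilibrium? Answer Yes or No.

Total = 30 < 80: not provided.
Household 1 (pledges 30, payoff -30): dropping to 0 → total 0, payoff 0. Profitable deviation.

No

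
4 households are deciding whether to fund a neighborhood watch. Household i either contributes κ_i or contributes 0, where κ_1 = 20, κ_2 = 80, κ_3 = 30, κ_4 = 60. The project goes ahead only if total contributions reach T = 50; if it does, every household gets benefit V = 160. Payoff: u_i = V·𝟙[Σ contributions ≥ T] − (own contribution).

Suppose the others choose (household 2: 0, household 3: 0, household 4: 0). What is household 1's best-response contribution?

0

Others' total = 0. Even contributing 20 gives 20 < 50: no benefit either way.
Best response: 0.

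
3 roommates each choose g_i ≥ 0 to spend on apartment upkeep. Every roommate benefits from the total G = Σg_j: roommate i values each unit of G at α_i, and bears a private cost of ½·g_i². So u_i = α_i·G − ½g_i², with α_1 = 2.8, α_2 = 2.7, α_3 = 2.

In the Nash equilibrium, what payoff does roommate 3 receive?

13

Roommate i's FOC: ∂u_i/∂g_i = α_i − g_i = 0, so g_i* = α_i.
NE contributions = (2.8, 2.7, 2); G = 7.5.
u_3 = α_3·G − ½·(g_3)² = 2·7.5 − ½·2² = 13.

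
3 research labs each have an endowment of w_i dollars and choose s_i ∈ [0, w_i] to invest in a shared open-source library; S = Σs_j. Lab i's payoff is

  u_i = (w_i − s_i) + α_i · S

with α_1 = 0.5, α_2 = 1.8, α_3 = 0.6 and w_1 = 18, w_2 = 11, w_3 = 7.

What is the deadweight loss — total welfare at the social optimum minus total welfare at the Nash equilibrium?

∂u_i/∂s_i = α_i − 1, so lab i contributes w_i if α_i > 1, else 0.
α_i > 1 for i ∈ {2}; NE contributions (0, 11, 0), S = 11.
W^NE = Σw_i − S^NE + (Σα_i)·S^NE = 36 + 1.9·11 = 56.9.
Planner: ∂(Σu_j)/∂s_i = Σα_j − 1 = 1.9 > 0, so everyone contributes w_i; S^SO = 36, W^SO = 36 + 1.9·36 = 104.4.
Deadweight loss = 47.5.

47.5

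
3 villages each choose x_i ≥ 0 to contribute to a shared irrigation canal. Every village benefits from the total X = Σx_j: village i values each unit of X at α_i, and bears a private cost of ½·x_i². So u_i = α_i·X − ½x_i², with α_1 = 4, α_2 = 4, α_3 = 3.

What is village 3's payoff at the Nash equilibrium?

Village i's FOC: ∂u_i/∂x_i = α_i − x_i = 0, so x_i* = α_i.
NE contributions = (4, 4, 3); X = 11.
u_3 = α_3·X − ½·(x_3)² = 3·11 − ½·3² = 28.5.

28.5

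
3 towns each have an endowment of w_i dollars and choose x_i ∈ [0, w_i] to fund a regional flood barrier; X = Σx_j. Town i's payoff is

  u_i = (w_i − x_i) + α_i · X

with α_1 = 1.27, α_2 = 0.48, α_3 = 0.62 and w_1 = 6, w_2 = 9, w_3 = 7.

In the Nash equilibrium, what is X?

∂u_i/∂x_i = α_i − 1, so town i contributes w_i if α_i > 1, else 0.
α_i > 1 for i ∈ {1}; NE contributions (6, 0, 0), X = 6.

6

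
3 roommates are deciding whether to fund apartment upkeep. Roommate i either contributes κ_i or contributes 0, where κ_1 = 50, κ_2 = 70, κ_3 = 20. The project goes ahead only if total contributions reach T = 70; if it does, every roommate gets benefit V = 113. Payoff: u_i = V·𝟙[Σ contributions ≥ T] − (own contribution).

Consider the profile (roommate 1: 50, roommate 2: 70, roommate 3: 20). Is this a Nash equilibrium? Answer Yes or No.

No

Total = 140 ≥ 70: provided.
Roommate 1 (pledges 50, payoff 63): dropping to 0 → total 90, payoff 113. Profitable deviation.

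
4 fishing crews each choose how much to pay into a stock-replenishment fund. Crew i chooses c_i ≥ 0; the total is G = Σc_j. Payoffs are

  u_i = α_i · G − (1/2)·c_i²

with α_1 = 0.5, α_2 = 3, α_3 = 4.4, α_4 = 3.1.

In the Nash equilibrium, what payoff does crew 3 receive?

Crew i's FOC: ∂u_i/∂c_i = α_i − c_i = 0, so c_i* = α_i.
NE contributions = (0.5, 3, 4.4, 3.1); G = 11.
u_3 = α_3·G − ½·(c_3)² = 4.4·11 − ½·4.4² = 38.72.

38.72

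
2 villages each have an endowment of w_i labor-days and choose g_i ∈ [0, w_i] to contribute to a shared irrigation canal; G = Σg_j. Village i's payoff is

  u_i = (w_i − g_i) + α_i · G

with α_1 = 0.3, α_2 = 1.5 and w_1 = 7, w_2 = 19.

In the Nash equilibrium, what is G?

19

∂u_i/∂g_i = α_i − 1, so village i contributes w_i if α_i > 1, else 0.
α_i > 1 for i ∈ {2}; NE contributions (0, 19), G = 19.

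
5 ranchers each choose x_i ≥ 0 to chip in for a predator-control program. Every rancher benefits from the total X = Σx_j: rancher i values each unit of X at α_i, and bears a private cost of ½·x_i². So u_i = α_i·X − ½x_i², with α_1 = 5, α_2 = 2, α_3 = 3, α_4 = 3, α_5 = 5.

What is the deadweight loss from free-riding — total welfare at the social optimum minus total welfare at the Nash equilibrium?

Rancher i's FOC: ∂u_i/∂x_i = α_i − x_i = 0, so x_i* = α_i.
NE contributions = (5, 2, 3, 3, 5); X = 18.
W^NE = (Σα)·X − ½Σα_i² = 18² − ½·72 = 288.
Planner sets x_i = Σα_j = 18 for every i, so X^SO = 5·18 = 90.
W^SO = (Σα)·X^SO − ½·5·(Σα)² = (5/2)·18² = 810.
Deadweight loss = W^SO − W^NE = 522.

522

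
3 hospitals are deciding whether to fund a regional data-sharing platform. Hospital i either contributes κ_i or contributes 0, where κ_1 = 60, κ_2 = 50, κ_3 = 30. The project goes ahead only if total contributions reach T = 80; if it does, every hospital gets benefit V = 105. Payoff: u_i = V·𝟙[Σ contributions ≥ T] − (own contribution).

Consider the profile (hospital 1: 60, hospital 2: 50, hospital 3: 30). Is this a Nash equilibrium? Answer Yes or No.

Total = 140 ≥ 80: provided.
Hospital 1 (pledges 60, payoff 45): dropping to 0 → total 80, payoff 105. Profitable deviation.

No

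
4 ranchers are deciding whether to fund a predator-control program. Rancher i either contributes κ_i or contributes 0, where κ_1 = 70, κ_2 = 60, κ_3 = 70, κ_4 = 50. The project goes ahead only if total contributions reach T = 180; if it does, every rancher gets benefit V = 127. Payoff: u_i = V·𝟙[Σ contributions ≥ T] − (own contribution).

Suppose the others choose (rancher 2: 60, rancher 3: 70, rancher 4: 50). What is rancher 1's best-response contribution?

Others' total = 180 ≥ 180; contributing adds cost 70 for no extra benefit.
Best response: 0.

0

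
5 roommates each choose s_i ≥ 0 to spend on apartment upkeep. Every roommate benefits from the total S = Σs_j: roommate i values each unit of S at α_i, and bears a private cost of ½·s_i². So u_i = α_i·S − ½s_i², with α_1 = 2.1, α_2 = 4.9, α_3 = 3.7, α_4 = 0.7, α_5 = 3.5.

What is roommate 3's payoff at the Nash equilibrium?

48.285

Roommate i's FOC: ∂u_i/∂s_i = α_i − s_i = 0, so s_i* = α_i.
NE contributions = (2.1, 4.9, 3.7, 0.7, 3.5); S = 14.9.
u_3 = α_3·S − ½·(s_3)² = 3.7·14.9 − ½·3.7² = 48.285.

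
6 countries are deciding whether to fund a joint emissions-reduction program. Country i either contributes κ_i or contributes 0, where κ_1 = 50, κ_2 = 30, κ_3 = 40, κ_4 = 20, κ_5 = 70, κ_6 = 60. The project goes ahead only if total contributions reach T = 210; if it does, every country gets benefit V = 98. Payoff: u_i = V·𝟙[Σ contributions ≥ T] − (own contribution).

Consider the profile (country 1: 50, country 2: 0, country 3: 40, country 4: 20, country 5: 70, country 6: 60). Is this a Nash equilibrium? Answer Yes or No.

No

Total = 240 ≥ 210: provided.
Country 1 (pledges 50, payoff 48): dropping to 0 → total 190, payoff 0. No gain.
Country 2 (pledges 0, payoff 98): pledging 30 → total 270, payoff 68. No gain.
Country 3 (pledges 40, payoff 58): dropping to 0 → total 200, payoff 0. No gain.
Country 4 (pledges 20, payoff 78): dropping to 0 → total 220, payoff 98. Profitable deviation.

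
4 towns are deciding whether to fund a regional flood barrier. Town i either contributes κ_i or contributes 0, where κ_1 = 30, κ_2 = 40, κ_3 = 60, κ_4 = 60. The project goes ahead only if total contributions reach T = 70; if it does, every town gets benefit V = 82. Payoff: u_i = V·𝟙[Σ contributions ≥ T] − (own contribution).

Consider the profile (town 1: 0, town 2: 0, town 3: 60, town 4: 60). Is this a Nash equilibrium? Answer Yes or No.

Yes

Total = 120 ≥ 70: provided.
Town 1 (pledges 0, payoff 82): pledging 30 → total 150, payoff 52. No gain.
Town 2 (pledges 0, payoff 82): pledging 40 → total 160, payoff 42. No gain.
Town 3 (pledges 60, payoff 22): dropping to 0 → total 60, payoff 0. No gain.
Town 4 (pledges 60, payoff 22): dropping to 0 → total 60, payoff 0. No gain.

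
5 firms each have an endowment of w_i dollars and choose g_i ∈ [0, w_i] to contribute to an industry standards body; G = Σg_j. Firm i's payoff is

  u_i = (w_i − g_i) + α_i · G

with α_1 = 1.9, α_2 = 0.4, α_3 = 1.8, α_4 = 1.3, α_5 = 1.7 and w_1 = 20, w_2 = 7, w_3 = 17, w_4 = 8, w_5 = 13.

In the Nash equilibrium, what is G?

∂u_i/∂g_i = α_i − 1, so firm i contributes w_i if α_i > 1, else 0.
α_i > 1 for i ∈ {1, 3, 4, 5}; NE contributions (20, 0, 17, 8, 13), G = 58.

58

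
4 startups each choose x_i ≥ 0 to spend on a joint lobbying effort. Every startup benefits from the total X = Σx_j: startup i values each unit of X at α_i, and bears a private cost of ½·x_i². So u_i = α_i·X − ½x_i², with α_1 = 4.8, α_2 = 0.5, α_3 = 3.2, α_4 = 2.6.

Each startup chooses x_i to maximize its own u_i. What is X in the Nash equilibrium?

11.1

Startup i's FOC: ∂u_i/∂x_i = α_i − x_i = 0, so x_i* = α_i.
NE contributions = (4.8, 0.5, 3.2, 2.6); X = 11.1.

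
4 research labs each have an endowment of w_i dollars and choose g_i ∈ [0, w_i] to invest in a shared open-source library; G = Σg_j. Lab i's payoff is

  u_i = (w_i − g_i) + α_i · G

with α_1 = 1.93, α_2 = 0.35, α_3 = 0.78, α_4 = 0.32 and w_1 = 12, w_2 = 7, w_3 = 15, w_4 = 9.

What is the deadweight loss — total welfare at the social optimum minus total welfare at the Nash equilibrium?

73.78

∂u_i/∂g_i = α_i − 1, so lab i contributes w_i if α_i > 1, else 0.
α_i > 1 for i ∈ {1}; NE contributions (12, 0, 0, 0), G = 12.
W^NE = Σw_i − G^NE + (Σα_i)·G^NE = 43 + 2.38·12 = 71.56.
Planner: ∂(Σu_j)/∂g_i = Σα_j − 1 = 2.38 > 0, so everyone contributes w_i; G^SO = 43, W^SO = 43 + 2.38·43 = 145.34.
Deadweight loss = 73.78.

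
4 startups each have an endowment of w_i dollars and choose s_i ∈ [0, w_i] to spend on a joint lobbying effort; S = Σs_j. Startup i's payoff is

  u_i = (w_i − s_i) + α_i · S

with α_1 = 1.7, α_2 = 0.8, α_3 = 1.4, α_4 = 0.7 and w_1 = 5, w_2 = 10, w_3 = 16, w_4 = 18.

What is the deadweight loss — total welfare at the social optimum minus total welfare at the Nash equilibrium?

100.8

∂u_i/∂s_i = α_i − 1, so startup i contributes w_i if α_i > 1, else 0.
α_i > 1 for i ∈ {1, 3}; NE contributions (5, 0, 16, 0), S = 21.
W^NE = Σw_i − S^NE + (Σα_i)·S^NE = 49 + 3.6·21 = 124.6.
Planner: ∂(Σu_j)/∂s_i = Σα_j − 1 = 3.6 > 0, so everyone contributes w_i; S^SO = 49, W^SO = 49 + 3.6·49 = 225.4.
Deadweight loss = 100.8.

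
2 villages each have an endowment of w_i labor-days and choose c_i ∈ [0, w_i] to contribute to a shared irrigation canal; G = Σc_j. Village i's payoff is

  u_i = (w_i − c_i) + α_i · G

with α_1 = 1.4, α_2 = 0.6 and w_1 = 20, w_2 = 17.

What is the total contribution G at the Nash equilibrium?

∂u_i/∂c_i = α_i − 1, so village i contributes w_i if α_i > 1, else 0.
α_i > 1 for i ∈ {1}; NE contributions (20, 0), G = 20.

20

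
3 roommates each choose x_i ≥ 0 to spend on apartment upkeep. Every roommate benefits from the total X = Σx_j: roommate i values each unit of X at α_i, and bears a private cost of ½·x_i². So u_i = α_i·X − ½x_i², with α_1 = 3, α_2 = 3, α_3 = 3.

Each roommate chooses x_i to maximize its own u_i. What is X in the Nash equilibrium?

Roommate i's FOC: ∂u_i/∂x_i = α_i − x_i = 0, so x_i* = α_i.
NE contributions = (3, 3, 3); X = 9.

9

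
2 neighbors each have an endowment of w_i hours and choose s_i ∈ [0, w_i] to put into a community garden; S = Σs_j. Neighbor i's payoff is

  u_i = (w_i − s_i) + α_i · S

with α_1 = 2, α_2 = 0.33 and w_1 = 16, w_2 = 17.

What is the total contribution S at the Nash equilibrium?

16

∂u_i/∂s_i = α_i − 1, so neighbor i contributes w_i if α_i > 1, else 0.
α_i > 1 for i ∈ {1}; NE contributions (16, 0), S = 16.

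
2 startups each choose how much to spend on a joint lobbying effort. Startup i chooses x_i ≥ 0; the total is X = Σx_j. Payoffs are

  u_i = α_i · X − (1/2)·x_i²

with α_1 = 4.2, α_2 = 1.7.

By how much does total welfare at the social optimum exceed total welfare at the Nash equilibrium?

Startup i's FOC: ∂u_i/∂x_i = α_i − x_i = 0, so x_i* = α_i.
NE contributions = (4.2, 1.7); X = 5.9.
W^NE = (Σα)·X − ½Σα_i² = 5.9² − ½·20.53 = 24.545.
Planner sets x_i = Σα_j = 5.9 for every i, so X^SO = 2·5.9 = 11.8.
W^SO = (Σα)·X^SO − ½·2·(Σα)² = (2/2)·5.9² = 34.81.
Deadweight loss = W^SO − W^NE = 10.265.

10.265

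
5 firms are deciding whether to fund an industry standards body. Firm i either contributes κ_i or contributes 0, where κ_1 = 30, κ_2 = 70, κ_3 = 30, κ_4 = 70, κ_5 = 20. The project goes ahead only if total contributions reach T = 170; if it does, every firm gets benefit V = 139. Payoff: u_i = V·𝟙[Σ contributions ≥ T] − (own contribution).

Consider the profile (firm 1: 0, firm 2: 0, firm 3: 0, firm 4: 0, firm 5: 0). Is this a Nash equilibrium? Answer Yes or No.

Total = 0 < 170: not provided.
Firm 1 (pledges 0, payoff 0): pledging 30 → total 30, payoff -30. No gain.
Firm 2 (pledges 0, payoff 0): pledging 70 → total 70, payoff -70. No gain.
Firm 3 (pledges 0, payoff 0): pledging 30 → total 30, payoff -30. No gain.
Firm 4 (pledges 0, payoff 0): pledging 70 → total 70, payoff -70. No gain.
Firm 5 (pledges 0, payoff 0): pledging 20 → total 20, payoff -20. No gain.

Yes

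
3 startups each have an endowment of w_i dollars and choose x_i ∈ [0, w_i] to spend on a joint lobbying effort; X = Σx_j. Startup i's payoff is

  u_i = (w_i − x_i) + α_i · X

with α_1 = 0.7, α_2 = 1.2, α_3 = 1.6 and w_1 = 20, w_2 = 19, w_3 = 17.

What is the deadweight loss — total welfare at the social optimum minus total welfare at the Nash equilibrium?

∂u_i/∂x_i = α_i − 1, so startup i contributes w_i if α_i > 1, else 0.
α_i > 1 for i ∈ {2, 3}; NE contributions (0, 19, 17), X = 36.
W^NE = Σw_i − X^NE + (Σα_i)·X^NE = 56 + 2.5·36 = 146.
Planner: ∂(Σu_j)/∂x_i = Σα_j − 1 = 2.5 > 0, so everyone contributes w_i; X^SO = 56, W^SO = 56 + 2.5·56 = 196.
Deadweight loss = 50.

50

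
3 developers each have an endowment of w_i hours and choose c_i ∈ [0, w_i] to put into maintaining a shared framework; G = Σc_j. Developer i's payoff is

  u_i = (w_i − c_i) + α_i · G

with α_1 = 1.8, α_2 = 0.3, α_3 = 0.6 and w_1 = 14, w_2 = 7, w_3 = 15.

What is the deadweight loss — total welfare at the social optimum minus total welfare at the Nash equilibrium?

37.4

∂u_i/∂c_i = α_i − 1, so developer i contributes w_i if α_i > 1, else 0.
α_i > 1 for i ∈ {1}; NE contributions (14, 0, 0), G = 14.
W^NE = Σw_i − G^NE + (Σα_i)·G^NE = 36 + 1.7·14 = 59.8.
Planner: ∂(Σu_j)/∂c_i = Σα_j − 1 = 1.7 > 0, so everyone contributes w_i; G^SO = 36, W^SO = 36 + 1.7·36 = 97.2.
Deadweight loss = 37.4.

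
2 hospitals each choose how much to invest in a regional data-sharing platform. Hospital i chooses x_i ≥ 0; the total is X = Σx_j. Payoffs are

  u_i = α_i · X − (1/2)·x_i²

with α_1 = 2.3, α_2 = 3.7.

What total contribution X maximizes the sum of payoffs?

Planner FOC: ∂(Σu_j)/∂x_i = (Σα_j) − x_i = 0, so x_i^SO = Σα_j = 6 for every i; X^SO = 12.

12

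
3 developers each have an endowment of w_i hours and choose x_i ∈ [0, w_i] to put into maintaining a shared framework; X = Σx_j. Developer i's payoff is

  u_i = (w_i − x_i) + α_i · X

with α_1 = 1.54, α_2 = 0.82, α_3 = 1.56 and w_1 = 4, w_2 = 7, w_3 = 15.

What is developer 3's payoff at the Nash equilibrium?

29.64

∂u_i/∂x_i = α_i − 1, so developer i contributes w_i if α_i > 1, else 0.
α_i > 1 for i ∈ {1, 3}; NE contributions (4, 0, 15), X = 19.
u_3 = (15 − 15) + 1.56·19 = 29.64.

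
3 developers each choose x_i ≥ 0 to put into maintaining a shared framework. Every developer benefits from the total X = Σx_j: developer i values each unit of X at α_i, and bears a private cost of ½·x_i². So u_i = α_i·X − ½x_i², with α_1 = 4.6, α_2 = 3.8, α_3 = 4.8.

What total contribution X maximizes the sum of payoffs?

Planner FOC: ∂(Σu_j)/∂x_i = (Σα_j) − x_i = 0, so x_i^SO = Σα_j = 13.2 for every i; X^SO = 39.6.

39.6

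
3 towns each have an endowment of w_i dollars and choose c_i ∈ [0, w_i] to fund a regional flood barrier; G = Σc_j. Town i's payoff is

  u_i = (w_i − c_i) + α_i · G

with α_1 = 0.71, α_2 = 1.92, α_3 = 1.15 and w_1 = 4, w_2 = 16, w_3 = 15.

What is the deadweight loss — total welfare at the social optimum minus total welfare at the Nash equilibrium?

11.12

∂u_i/∂c_i = α_i − 1, so town i contributes w_i if α_i > 1, else 0.
α_i > 1 for i ∈ {2, 3}; NE contributions (0, 16, 15), G = 31.
W^NE = Σw_i − G^NE + (Σα_i)·G^NE = 35 + 2.78·31 = 121.18.
Planner: ∂(Σu_j)/∂c_i = Σα_j − 1 = 2.78 > 0, so everyone contributes w_i; G^SO = 35, W^SO = 35 + 2.78·35 = 132.3.
Deadweight loss = 11.12.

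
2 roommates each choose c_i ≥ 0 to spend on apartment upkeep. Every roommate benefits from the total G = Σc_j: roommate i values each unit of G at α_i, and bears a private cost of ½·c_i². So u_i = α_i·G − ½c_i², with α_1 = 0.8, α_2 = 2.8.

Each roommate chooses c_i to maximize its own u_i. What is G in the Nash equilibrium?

Roommate i's FOC: ∂u_i/∂c_i = α_i − c_i = 0, so c_i* = α_i.
NE contributions = (0.8, 2.8); G = 3.6.

3.6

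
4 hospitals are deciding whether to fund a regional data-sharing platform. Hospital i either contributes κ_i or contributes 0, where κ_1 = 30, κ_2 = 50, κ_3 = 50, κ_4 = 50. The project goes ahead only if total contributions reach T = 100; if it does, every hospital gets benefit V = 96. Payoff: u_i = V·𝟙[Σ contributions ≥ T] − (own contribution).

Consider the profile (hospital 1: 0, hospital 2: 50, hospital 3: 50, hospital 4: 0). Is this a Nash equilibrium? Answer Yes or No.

Yes

Total = 100 ≥ 100: provided.
Hospital 1 (pledges 0, payoff 96): pledging 30 → total 130, payoff 66. No gain.
Hospital 2 (pledges 50, payoff 46): dropping to 0 → total 50, payoff 0. No gain.
Hospital 3 (pledges 50, payoff 46): dropping to 0 → total 50, payoff 0. No gain.
Hospital 4 (pledges 0, payoff 96): pledging 50 → total 150, payoff 46. No gain.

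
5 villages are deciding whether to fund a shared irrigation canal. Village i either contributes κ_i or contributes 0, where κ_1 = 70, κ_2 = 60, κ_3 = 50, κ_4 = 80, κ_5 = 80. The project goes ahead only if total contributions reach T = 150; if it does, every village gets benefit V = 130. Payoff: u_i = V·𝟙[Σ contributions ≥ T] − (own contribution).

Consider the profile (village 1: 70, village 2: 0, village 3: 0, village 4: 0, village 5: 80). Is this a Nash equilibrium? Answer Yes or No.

Yes

Total = 150 ≥ 150: provided.
Village 1 (pledges 70, payoff 60): dropping to 0 → total 80, payoff 0. No gain.
Village 2 (pledges 0, payoff 130): pledging 60 → total 210, payoff 70. No gain.
Village 3 (pledges 0, payoff 130): pledging 50 → total 200, payoff 80. No gain.
Village 4 (pledges 0, payoff 130): pledging 80 → total 230, payoff 50. No gain.
Village 5 (pledges 80, payoff 50): dropping to 0 → total 70, payoff 0. No gain.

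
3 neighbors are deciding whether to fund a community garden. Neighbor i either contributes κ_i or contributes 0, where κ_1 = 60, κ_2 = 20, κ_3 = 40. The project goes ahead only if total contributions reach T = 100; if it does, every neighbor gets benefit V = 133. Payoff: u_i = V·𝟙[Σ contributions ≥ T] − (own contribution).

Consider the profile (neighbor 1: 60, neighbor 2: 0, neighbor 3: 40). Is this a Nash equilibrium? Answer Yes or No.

Total = 100 ≥ 100: provided.
Neighbor 1 (pledges 60, payoff 73): dropping to 0 → total 40, payoff 0. No gain.
Neighbor 2 (pledges 0, payoff 133): pledging 20 → total 120, payoff 113. No gain.
Neighbor 3 (pledges 40, payoff 93): dropping to 0 → total 60, payoff 0. No gain.

Yes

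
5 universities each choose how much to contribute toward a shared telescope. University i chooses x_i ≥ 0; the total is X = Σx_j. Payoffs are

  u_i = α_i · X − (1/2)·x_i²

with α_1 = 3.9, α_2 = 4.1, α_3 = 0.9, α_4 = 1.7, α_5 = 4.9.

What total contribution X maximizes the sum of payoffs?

77.5

Planner FOC: ∂(Σu_j)/∂x_i = (Σα_j) − x_i = 0, so x_i^SO = Σα_j = 15.5 for every i; X^SO = 77.5.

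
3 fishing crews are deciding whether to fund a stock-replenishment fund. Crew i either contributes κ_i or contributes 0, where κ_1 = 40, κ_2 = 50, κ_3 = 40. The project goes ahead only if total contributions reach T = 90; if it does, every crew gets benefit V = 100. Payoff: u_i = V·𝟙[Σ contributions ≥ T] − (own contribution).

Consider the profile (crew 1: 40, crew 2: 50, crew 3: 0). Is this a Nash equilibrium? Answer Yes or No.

Yes

Total = 90 ≥ 90: provided.
Crew 1 (pledges 40, payoff 60): dropping to 0 → total 50, payoff 0. No gain.
Crew 2 (pledges 50, payoff 50): dropping to 0 → total 40, payoff 0. No gain.
Crew 3 (pledges 0, payoff 100): pledging 40 → total 130, payoff 60. No gain.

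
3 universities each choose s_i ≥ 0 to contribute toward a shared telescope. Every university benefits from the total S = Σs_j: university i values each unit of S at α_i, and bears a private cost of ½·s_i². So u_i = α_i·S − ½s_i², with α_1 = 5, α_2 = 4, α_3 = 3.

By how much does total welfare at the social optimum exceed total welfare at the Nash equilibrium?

97

University i's FOC: ∂u_i/∂s_i = α_i − s_i = 0, so s_i* = α_i.
NE contributions = (5, 4, 3); S = 12.
W^NE = (Σα)·S − ½Σα_i² = 12² − ½·50 = 119.
Planner sets s_i = Σα_j = 12 for every i, so S^SO = 3·12 = 36.
W^SO = (Σα)·S^SO − ½·3·(Σα)² = (3/2)·12² = 216.
Deadweight loss = W^SO − W^NE = 97.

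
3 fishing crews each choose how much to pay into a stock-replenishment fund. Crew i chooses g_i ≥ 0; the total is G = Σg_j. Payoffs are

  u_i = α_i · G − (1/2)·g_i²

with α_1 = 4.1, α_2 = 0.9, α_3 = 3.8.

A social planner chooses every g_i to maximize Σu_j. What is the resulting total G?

26.4

Planner FOC: ∂(Σu_j)/∂g_i = (Σα_j) − g_i = 0, so g_i^SO = Σα_j = 8.8 for every i; G^SO = 26.4.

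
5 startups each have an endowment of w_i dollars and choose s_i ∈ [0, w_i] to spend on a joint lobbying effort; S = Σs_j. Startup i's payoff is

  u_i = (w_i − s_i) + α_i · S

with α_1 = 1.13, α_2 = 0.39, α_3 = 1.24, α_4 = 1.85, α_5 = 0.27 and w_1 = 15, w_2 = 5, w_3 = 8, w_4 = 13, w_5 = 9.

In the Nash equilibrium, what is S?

36

∂u_i/∂s_i = α_i − 1, so startup i contributes w_i if α_i > 1, else 0.
α_i > 1 for i ∈ {1, 3, 4}; NE contributions (15, 0, 8, 13, 0), S = 36.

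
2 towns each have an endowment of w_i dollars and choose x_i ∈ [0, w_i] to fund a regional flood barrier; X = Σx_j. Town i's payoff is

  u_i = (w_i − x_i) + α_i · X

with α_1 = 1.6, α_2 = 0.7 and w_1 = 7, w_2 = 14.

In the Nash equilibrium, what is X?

∂u_i/∂x_i = α_i − 1, so town i contributes w_i if α_i > 1, else 0.
α_i > 1 for i ∈ {1}; NE contributions (7, 0), X = 7.

7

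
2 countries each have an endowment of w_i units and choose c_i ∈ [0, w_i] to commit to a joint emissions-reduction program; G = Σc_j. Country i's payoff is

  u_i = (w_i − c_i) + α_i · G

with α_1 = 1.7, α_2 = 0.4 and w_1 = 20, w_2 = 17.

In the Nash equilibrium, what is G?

20

∂u_i/∂c_i = α_i − 1, so country i contributes w_i if α_i > 1, else 0.
α_i > 1 for i ∈ {1}; NE contributions (20, 0), G = 20.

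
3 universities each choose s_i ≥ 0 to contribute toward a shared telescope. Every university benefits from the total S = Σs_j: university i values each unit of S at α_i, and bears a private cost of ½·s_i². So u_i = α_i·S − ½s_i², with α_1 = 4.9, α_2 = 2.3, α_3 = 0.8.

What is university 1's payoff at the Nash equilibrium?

27.195

University i's FOC: ∂u_i/∂s_i = α_i − s_i = 0, so s_i* = α_i.
NE contributions = (4.9, 2.3, 0.8); S = 8.
u_1 = α_1·S − ½·(s_1)² = 4.9·8 − ½·4.9² = 27.195.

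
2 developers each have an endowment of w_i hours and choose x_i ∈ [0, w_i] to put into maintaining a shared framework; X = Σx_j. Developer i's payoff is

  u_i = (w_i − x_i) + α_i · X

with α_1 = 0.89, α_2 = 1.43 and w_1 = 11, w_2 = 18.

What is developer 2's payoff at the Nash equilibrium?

25.74

∂u_i/∂x_i = α_i − 1, so developer i contributes w_i if α_i > 1, else 0.
α_i > 1 for i ∈ {2}; NE contributions (0, 18), X = 18.
u_2 = (18 − 18) + 1.43·18 = 25.74.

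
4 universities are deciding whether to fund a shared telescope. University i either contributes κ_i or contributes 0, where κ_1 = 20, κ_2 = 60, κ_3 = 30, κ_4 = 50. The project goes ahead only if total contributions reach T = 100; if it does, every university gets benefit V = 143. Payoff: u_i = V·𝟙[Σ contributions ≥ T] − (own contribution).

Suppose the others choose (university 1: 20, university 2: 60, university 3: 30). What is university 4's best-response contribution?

0

Others' total = 110 ≥ 100; contributing adds cost 50 for no extra benefit.
Best response: 0.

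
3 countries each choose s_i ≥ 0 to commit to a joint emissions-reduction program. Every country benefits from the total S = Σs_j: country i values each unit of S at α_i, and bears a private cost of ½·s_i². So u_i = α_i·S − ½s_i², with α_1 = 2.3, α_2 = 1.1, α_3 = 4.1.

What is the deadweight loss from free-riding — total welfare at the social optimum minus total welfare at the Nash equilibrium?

39.78

Country i's FOC: ∂u_i/∂s_i = α_i − s_i = 0, so s_i* = α_i.
NE contributions = (2.3, 1.1, 4.1); S = 7.5.
W^NE = (Σα)·S − ½Σα_i² = 7.5² − ½·23.31 = 44.595.
Planner sets s_i = Σα_j = 7.5 for every i, so S^SO = 3·7.5 = 22.5.
W^SO = (Σα)·S^SO − ½·3·(Σα)² = (3/2)·7.5² = 84.375.
Deadweight loss = W^SO − W^NE = 39.78.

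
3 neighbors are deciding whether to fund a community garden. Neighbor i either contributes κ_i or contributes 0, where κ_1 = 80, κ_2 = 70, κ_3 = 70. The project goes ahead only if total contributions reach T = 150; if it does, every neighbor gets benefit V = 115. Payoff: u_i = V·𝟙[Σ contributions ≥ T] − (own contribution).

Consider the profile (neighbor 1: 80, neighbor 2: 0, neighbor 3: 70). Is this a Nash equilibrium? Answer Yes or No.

Total = 150 ≥ 150: provided.
Neighbor 1 (pledges 80, payoff 35): dropping to 0 → total 70, payoff 0. No gain.
Neighbor 2 (pledges 0, payoff 115): pledging 70 → total 220, payoff 45. No gain.
Neighbor 3 (pledges 70, payoff 45): dropping to 0 → total 80, payoff 0. No gain.

Yes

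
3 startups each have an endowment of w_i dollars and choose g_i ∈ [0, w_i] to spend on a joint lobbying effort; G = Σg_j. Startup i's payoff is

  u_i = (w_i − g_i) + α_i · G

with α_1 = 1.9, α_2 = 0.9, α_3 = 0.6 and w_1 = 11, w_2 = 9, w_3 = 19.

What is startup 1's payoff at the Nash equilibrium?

20.9

∂u_i/∂g_i = α_i − 1, so startup i contributes w_i if α_i > 1, else 0.
α_i > 1 for i ∈ {1}; NE contributions (11, 0, 0), G = 11.
u_1 = (11 − 11) + 1.9·11 = 20.9.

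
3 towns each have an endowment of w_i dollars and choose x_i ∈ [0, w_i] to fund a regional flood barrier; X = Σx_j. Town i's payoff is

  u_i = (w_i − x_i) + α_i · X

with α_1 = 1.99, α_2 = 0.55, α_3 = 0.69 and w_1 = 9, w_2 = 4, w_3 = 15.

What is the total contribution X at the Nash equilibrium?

∂u_i/∂x_i = α_i − 1, so town i contributes w_i if α_i > 1, else 0.
α_i > 1 for i ∈ {1}; NE contributions (9, 0, 0), X = 9.

9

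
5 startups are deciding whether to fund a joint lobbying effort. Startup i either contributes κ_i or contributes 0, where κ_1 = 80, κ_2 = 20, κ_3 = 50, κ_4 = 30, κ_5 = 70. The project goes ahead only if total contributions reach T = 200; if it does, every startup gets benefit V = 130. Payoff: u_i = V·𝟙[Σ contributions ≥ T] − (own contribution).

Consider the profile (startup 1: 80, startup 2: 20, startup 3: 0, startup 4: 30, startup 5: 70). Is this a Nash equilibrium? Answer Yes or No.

Total = 200 ≥ 200: provided.
Startup 1 (pledges 80, payoff 50): dropping to 0 → total 120, payoff 0. No gain.
Startup 2 (pledges 20, payoff 110): dropping to 0 → total 180, payoff 0. No gain.
Startup 3 (pledges 0, payoff 130): pledging 50 → total 250, payoff 80. No gain.
Startup 4 (pledges 30, payoff 100): dropping to 0 → total 170, payoff 0. No gain.
Startup 5 (pledges 70, payoff 60): dropping to 0 → total 130, payoff 0. No gain.

Yes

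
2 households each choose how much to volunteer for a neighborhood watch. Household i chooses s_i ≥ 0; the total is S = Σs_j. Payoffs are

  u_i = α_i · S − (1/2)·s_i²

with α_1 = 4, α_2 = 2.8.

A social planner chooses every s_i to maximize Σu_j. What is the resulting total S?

13.6

Planner FOC: ∂(Σu_j)/∂s_i = (Σα_j) − s_i = 0, so s_i^SO = Σα_j = 6.8 for every i; S^SO = 13.6.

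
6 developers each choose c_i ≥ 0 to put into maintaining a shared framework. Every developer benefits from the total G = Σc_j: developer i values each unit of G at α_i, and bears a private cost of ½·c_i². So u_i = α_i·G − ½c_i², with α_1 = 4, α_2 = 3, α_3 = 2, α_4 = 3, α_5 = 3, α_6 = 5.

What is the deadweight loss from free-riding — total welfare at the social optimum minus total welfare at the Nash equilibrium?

836

Developer i's FOC: ∂u_i/∂c_i = α_i − c_i = 0, so c_i* = α_i.
NE contributions = (4, 3, 2, 3, 3, 5); G = 20.
W^NE = (Σα)·G − ½Σα_i² = 20² − ½·72 = 364.
Planner sets c_i = Σα_j = 20 for every i, so G^SO = 6·20 = 120.
W^SO = (Σα)·G^SO − ½·6·(Σα)² = (6/2)·20² = 1200.
Deadweight loss = W^SO − W^NE = 836.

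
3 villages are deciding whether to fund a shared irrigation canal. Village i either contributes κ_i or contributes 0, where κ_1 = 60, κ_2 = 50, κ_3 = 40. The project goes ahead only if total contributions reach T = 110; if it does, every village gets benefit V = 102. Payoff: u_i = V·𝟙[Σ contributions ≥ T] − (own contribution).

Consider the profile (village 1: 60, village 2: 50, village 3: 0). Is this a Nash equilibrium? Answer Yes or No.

Total = 110 ≥ 110: provided.
Village 1 (pledges 60, payoff 42): dropping to 0 → total 50, payoff 0. No gain.
Village 2 (pledges 50, payoff 52): dropping to 0 → total 60, payoff 0. No gain.
Village 3 (pledges 0, payoff 102): pledging 40 → total 150, payoff 62. No gain.

Yes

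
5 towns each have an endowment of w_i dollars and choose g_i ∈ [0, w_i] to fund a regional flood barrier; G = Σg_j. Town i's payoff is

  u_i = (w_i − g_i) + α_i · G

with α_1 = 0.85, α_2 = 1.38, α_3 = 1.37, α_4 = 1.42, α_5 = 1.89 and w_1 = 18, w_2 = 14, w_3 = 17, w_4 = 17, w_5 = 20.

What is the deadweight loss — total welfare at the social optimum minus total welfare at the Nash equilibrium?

∂u_i/∂g_i = α_i − 1, so town i contributes w_i if α_i > 1, else 0.
α_i > 1 for i ∈ {2, 3, 4, 5}; NE contributions (0, 14, 17, 17, 20), G = 68.
W^NE = Σw_i − G^NE + (Σα_i)·G^NE = 86 + 5.91·68 = 487.88.
Planner: ∂(Σu_j)/∂g_i = Σα_j − 1 = 5.91 > 0, so everyone contributes w_i; G^SO = 86, W^SO = 86 + 5.91·86 = 594.26.
Deadweight loss = 106.38.

106.38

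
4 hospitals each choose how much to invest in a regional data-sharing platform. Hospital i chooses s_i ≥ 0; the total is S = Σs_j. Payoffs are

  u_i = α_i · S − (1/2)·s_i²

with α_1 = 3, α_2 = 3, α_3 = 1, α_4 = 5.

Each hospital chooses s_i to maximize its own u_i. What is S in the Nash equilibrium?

Hospital i's FOC: ∂u_i/∂s_i = α_i − s_i = 0, so s_i* = α_i.
NE contributions = (3, 3, 1, 5); S = 12.

12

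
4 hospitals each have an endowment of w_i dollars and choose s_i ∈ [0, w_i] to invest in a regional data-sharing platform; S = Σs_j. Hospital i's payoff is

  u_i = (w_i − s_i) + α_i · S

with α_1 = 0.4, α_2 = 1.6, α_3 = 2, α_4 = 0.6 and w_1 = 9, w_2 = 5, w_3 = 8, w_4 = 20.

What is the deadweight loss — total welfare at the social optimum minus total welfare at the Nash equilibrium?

104.4

∂u_i/∂s_i = α_i − 1, so hospital i contributes w_i if α_i > 1, else 0.
α_i > 1 for i ∈ {2, 3}; NE contributions (0, 5, 8, 0), S = 13.
W^NE = Σw_i − S^NE + (Σα_i)·S^NE = 42 + 3.6·13 = 88.8.
Planner: ∂(Σu_j)/∂s_i = Σα_j − 1 = 3.6 > 0, so everyone contributes w_i; S^SO = 42, W^SO = 42 + 3.6·42 = 193.2.
Deadweight loss = 104.4.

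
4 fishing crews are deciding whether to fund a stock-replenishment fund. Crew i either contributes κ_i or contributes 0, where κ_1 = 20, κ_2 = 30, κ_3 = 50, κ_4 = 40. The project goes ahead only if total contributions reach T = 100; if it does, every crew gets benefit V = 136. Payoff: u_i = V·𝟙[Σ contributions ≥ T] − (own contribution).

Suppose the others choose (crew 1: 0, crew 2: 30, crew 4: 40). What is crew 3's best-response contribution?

Others' total = 70. Contributing 50 brings total to 120 ≥ 100: gain V − κ_3 = 86.
Best response: 50.

50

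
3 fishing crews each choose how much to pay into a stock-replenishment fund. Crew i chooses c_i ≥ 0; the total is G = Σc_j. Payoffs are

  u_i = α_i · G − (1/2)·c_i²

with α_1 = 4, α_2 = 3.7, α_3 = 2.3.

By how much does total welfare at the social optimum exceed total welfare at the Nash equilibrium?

Crew i's FOC: ∂u_i/∂c_i = α_i − c_i = 0, so c_i* = α_i.
NE contributions = (4, 3.7, 2.3); G = 10.
W^NE = (Σα)·G − ½Σα_i² = 10² − ½·34.98 = 82.51.
Planner sets c_i = Σα_j = 10 for every i, so G^SO = 3·10 = 30.
W^SO = (Σα)·G^SO − ½·3·(Σα)² = (3/2)·10² = 150.
Deadweight loss = W^SO − W^NE = 67.49.

67.49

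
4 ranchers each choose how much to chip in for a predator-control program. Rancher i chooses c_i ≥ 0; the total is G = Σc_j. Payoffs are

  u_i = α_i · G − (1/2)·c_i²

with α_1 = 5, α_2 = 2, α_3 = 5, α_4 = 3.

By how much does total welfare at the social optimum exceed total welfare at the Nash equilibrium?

256.5

Rancher i's FOC: ∂u_i/∂c_i = α_i − c_i = 0, so c_i* = α_i.
NE contributions = (5, 2, 5, 3); G = 15.
W^NE = (Σα)·G − ½Σα_i² = 15² − ½·63 = 193.5.
Planner sets c_i = Σα_j = 15 for every i, so G^SO = 4·15 = 60.
W^SO = (Σα)·G^SO − ½·4·(Σα)² = (4/2)·15² = 450.
Deadweight loss = W^SO − W^NE = 256.5.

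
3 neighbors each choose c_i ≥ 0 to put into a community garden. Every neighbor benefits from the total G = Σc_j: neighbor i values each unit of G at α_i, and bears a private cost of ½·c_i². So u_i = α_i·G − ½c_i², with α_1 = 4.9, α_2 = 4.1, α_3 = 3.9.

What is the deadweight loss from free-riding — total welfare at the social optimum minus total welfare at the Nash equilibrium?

Neighbor i's FOC: ∂u_i/∂c_i = α_i − c_i = 0, so c_i* = α_i.
NE contributions = (4.9, 4.1, 3.9); G = 12.9.
W^NE = (Σα)·G − ½Σα_i² = 12.9² − ½·56.03 = 138.395.
Planner sets c_i = Σα_j = 12.9 for every i, so G^SO = 3·12.9 = 38.7.
W^SO = (Σα)·G^SO − ½·3·(Σα)² = (3/2)·12.9² = 249.615.
Deadweight loss = W^SO − W^NE = 111.22.

111.22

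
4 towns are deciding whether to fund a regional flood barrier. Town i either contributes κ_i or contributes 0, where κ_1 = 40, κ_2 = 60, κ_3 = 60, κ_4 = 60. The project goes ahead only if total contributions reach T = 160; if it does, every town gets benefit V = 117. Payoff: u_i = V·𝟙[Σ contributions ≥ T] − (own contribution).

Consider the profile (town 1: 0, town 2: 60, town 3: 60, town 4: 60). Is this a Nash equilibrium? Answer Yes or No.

Yes

Total = 180 ≥ 160: provided.
Town 1 (pledges 0, payoff 117): pledging 40 → total 220, payoff 77. No gain.
Town 2 (pledges 60, payoff 57): dropping to 0 → total 120, payoff 0. No gain.
Town 3 (pledges 60, payoff 57): dropping to 0 → total 120, payoff 0. No gain.
Town 4 (pledges 60, payoff 57): dropping to 0 → total 120, payoff 0. No gain.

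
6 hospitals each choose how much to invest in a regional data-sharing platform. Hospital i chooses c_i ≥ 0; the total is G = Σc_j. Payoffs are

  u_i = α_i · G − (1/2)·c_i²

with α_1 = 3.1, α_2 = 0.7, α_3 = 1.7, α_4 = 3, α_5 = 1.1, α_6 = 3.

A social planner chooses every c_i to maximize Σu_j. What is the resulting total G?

Planner FOC: ∂(Σu_j)/∂c_i = (Σα_j) − c_i = 0, so c_i^SO = Σα_j = 12.6 for every i; G^SO = 75.6.

75.6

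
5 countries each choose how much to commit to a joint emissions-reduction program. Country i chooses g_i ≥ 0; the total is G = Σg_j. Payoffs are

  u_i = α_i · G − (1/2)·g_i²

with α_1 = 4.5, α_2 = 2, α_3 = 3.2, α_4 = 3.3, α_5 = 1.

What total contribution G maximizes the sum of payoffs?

Planner FOC: ∂(Σu_j)/∂g_i = (Σα_j) − g_i = 0, so g_i^SO = Σα_j = 14 for every i; G^SO = 70.

70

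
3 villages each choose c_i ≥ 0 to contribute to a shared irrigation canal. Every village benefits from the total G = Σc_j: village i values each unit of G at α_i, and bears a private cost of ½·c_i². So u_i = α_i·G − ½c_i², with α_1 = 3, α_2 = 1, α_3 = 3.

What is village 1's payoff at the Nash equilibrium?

16.5

Village i's FOC: ∂u_i/∂c_i = α_i − c_i = 0, so c_i* = α_i.
NE contributions = (3, 1, 3); G = 7.
u_1 = α_1·G − ½·(c_1)² = 3·7 − ½·3² = 16.5.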